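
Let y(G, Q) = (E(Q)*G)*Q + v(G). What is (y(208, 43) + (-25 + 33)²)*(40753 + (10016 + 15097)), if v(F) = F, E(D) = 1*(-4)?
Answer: -2338506464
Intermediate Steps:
E(D) = -4
y(G, Q) = G - 4*G*Q (y(G, Q) = (-4*G)*Q + G = -4*G*Q + G = G - 4*G*Q)
(y(208, 43) + (-25 + 33)²)*(40753 + (10016 + 15097)) = (208*(1 - 4*43) + (-25 + 33)²)*(40753 + (10016 + 15097)) = (208*(1 - 172) + 8²)*(40753 + 25113) = (208*(-171) + 64)*65866 = (-35568 + 64)*65866 = -35504*65866 = -2338506464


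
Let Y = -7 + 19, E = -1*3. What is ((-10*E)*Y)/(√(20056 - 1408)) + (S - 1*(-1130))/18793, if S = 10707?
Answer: 11837/18793 + 30*√518/259 ≈ 3.2661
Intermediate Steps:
E = -3
Y = 12
((-10*E)*Y)/(√(20056 - 1408)) + (S - 1*(-1130))/18793 = (-10*(-3)*12)/(√(20056 - 1408)) + (10707 - 1*(-1130))/18793 = (30*12)/(√18648) + (10707 + 1130)*(1/18793) = 360/((6*√518)) + 11837*(1/18793) = 360*(√518/3108) + 11837/18793 = 30*√518/259 + 11837/18793 = 11837/18793 + 30*√518/259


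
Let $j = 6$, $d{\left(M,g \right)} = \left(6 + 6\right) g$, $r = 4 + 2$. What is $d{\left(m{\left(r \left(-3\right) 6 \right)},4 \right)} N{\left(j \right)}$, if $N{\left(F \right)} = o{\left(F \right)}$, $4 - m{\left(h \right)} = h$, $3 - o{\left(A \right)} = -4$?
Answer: $336$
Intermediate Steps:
$o{\left(A \right)} = 7$ ($o{\left(A \right)} = 3 - -4 = 3 + 4 = 7$)
$r = 6$
$m{\left(h \right)} = 4 - h$
$d{\left(M,g \right)} = 12 g$
$N{\left(F \right)} = 7$
$d{\left(m{\left(r \left(-3\right) 6 \right)},4 \right)} N{\left(j \right)} = 12 \cdot 4 \cdot 7 = 48 \cdot 7 = 336$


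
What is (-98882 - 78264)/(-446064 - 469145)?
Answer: 177146/915209 ≈ 0.19356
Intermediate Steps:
(-98882 - 78264)/(-446064 - 469145) = -177146/(-915209) = -177146*(-1/915209) = 177146/915209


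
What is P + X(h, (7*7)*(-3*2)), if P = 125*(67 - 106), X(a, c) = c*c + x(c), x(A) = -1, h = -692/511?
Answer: 81560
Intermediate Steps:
h = -692/511 (h = -692*1/511 = -692/511 ≈ -1.3542)
X(a, c) = -1 + c² (X(a, c) = c*c - 1 = c² - 1 = -1 + c²)
P = -4875 (P = 125*(-39) = -4875)
P + X(h, (7*7)*(-3*2)) = -4875 + (-1 + ((7*7)*(-3*2))²) = -4875 + (-1 + (49*(-6))²) = -4875 + (-1 + (-294)²) = -4875 + (-1 + 86436) = -4875 + 86435 = 81560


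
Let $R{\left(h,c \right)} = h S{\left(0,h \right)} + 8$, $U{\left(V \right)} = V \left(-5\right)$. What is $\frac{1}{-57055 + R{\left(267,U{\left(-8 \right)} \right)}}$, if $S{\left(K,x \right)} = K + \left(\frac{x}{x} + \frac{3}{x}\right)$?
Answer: $- \frac{1}{56777} \approx -1.7613 \cdot 10^{-5}$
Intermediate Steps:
$U{\left(V \right)} = - 5 V$
$S{\left(K,x \right)} = 1 + K + \frac{3}{x}$ ($S{\left(K,x \right)} = K + \left(1 + \frac{3}{x}\right) = 1 + K + \frac{3}{x}$)
$R{\left(h,c \right)} = 8 + h \left(1 + \frac{3}{h}\right)$ ($R{\left(h,c \right)} = h \left(1 + 0 + \frac{3}{h}\right) + 8 = h \left(1 + \frac{3}{h}\right) + 8 = 8 + h \left(1 + \frac{3}{h}\right)$)
$\frac{1}{-57055 + R{\left(267,U{\left(-8 \right)} \right)}} = \frac{1}{-57055 + \left(11 + 267\right)} = \frac{1}{-57055 + 278} = \frac{1}{-56777} = - \frac{1}{56777}$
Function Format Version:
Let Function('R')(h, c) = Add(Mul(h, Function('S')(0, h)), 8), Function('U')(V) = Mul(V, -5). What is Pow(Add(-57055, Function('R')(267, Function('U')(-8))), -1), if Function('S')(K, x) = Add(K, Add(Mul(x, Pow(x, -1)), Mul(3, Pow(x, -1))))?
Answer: Rational(-1, 56777) ≈ -1.7613e-5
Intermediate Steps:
Function('U')(V) = Mul(-5, V)
Function('S')(K, x) = Add(1, K, Mul(3, Pow(x, -1))) (Function('S')(K, x) = Add(K, Add(1, Mul(3, Pow(x, -1)))) = Add(1, K, Mul(3, Pow(x, -1))))
Function('R')(h, c) = Add(8, Mul(h, Add(1, Mul(3, Pow(h, -1))))) (Function('R')(h, c) = Add(Mul(h, Add(1, 0, Mul(3, Pow(h, -1)))), 8) = Add(Mul(h, Add(1, Mul(3, Pow(h, -1)))), 8) = Add(8, Mul(h, Add(1, Mul(3, Pow(h, -1))))))
Pow(Add(-57055, Function('R')(267, Function('U')(-8))), -1) = Pow(Add(-57055, Add(11, 267)), -1) = Pow(Add(-57055, 278), -1) = Pow(-56777, -1) = Rational(-1, 56777)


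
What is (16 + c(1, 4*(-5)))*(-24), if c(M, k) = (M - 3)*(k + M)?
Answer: -1296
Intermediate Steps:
c(M, k) = (-3 + M)*(M + k)
(16 + c(1, 4*(-5)))*(-24) = (16 + (1² - 3*1 - 12*(-5) + 1*(4*(-5))))*(-24) = (16 + (1 - 3 - 3*(-20) + 1*(-20)))*(-24) = (16 + (1 - 3 + 60 - 20))*(-24) = (16 + 38)*(-24) = 54*(-24) = -1296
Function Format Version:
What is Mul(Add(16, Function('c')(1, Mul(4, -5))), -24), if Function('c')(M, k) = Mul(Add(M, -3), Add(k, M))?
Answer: -1296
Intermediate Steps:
Function('c')(M, k) = Mul(Add(-3, M), Add(M, k))
Mul(Add(16, Function('c')(1, Mul(4, -5))), -24) = Mul(Add(16, Add(Pow(1, 2), Mul(-3, 1), Mul(-3, Mul(4, -5)), Mul(1, Mul(4, -5)))), -24) = Mul(Add(16, Add(1, -3, Mul(-3, -20), Mul(1, -20))), -24) = Mul(Add(16, Add(1, -3, 60, -20)), -24) = Mul(Add(16, 38), -24) = Mul(54, -24) = -1296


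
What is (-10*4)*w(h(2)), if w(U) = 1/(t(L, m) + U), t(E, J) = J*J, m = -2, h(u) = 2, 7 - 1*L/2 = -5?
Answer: -20/3 ≈ -6.6667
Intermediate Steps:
L = 24 (L = 14 - 2*(-5) = 14 + 10 = 24)
t(E, J) = J²
w(U) = 1/(4 + U) (w(U) = 1/((-2)² + U) = 1/(4 + U))
(-10*4)*w(h(2)) = (-10*4)/(4 + 2) = -40/6 = -40*⅙ = -20/3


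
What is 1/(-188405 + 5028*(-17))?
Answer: -1/273881 ≈ -3.6512e-6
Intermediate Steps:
1/(-188405 + 5028*(-17)) = 1/(-188405 - 85476) = 1/(-273881) = -1/273881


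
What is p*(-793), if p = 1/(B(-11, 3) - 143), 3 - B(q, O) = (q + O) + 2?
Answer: 793/134 ≈ 5.9179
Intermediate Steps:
B(q, O) = 1 - O - q (B(q, O) = 3 - ((q + O) + 2) = 3 - ((O + q) + 2) = 3 - (2 + O + q) = 3 + (-2 - O - q) = 1 - O - q)
p = -1/134 (p = 1/((1 - 1*3 - 1*(-11)) - 143) = 1/((1 - 3 + 11) - 143) = 1/(9 - 143) = 1/(-134) = -1/134 ≈ -0.0074627)
p*(-793) = -1/134*(-793) = 793/134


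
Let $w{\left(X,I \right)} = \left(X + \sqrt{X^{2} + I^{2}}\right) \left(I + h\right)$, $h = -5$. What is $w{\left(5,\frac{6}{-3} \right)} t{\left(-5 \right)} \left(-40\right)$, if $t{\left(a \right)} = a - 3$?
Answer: $-11200 - 2240 \sqrt{29} \approx -23263.0$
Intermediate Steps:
$t{\left(a \right)} = -3 + a$
$w{\left(X,I \right)} = \left(-5 + I\right) \left(X + \sqrt{I^{2} + X^{2}}\right)$ ($w{\left(X,I \right)} = \left(X + \sqrt{X^{2} + I^{2}}\right) \left(I - 5\right) = \left(X + \sqrt{I^{2} + X^{2}}\right) \left(-5 + I\right) = \left(-5 + I\right) \left(X + \sqrt{I^{2} + X^{2}}\right)$)
$w{\left(5,\frac{6}{-3} \right)} t{\left(-5 \right)} \left(-40\right) = \left(\left(-5\right) 5 - 5 \sqrt{\left(\frac{6}{-3}\right)^{2} + 5^{2}} + \frac{6}{-3} \cdot 5 + \frac{6}{-3} \sqrt{\left(\frac{6}{-3}\right)^{2} + 5^{2}}\right) \left(-3 - 5\right) \left(-40\right) = \left(-25 - 5 \sqrt{\left(6 \left(- \frac{1}{3}\right)\right)^{2} + 25} + 6 \left(- \frac{1}{3}\right) 5 + 6 \left(- \frac{1}{3}\right) \sqrt{\left(6 \left(- \frac{1}{3}\right)\right)^{2} + 25}\right) \left(-8\right) \left(-40\right) = \left(-25 - 5 \sqrt{\left(-2\right)^{2} + 25} - 10 - 2 \sqrt{\left(-2\right)^{2} + 25}\right) \left(-8\right) \left(-40\right) = \left(-25 - 5 \sqrt{4 + 25} - 10 - 2 \sqrt{4 + 25}\right) \left(-8\right) \left(-40\right) = \left(-25 - 5 \sqrt{29} - 10 - 2 \sqrt{29}\right) \left(-8\right) \left(-40\right) = \left(-35 - 7 \sqrt{29}\right) \left(-8\right) \left(-40\right) = \left(280 + 56 \sqrt{29}\right) \left(-40\right) = -11200 - 2240 \sqrt{29}$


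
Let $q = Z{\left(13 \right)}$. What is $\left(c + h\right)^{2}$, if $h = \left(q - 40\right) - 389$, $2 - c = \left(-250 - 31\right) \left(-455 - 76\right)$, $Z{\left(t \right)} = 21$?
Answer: $22385246689$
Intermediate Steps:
$q = 21$
$c = -149209$ ($c = 2 - \left(-250 - 31\right) \left(-455 - 76\right) = 2 - \left(-250 - 31\right) \left(-531\right) = 2 - \left(-281\right) \left(-531\right) = 2 - 149211 = -149209$)
$h = -408$ ($h = \left(21 - 40\right) - 389 = -19 - 389 = -408$)
$\left(c + h\right)^{2} = \left(-149209 - 408\right)^{2} = \left(-149617\right)^{2} = 22385246689$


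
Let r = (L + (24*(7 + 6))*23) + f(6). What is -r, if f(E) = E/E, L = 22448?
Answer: -29625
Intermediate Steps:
f(E) = 1
r = 29625 (r = (22448 + (24*(7 + 6))*23) + 1 = (22448 + (24*13)*23) + 1 = (22448 + 312*23) + 1 = (22448 + 7176) + 1 = 29624 + 1 = 29625)
-r = -1*29625 = -29625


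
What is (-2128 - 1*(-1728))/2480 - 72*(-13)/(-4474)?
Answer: -25693/69347 ≈ -0.37050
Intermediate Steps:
(-2128 - 1*(-1728))/2480 - 72*(-13)/(-4474) = (-2128 + 1728)*(1/2480) + 936*(-1/4474) = -400*1/2480 - 468/2237 = -5/31 - 468/2237 = -25693/69347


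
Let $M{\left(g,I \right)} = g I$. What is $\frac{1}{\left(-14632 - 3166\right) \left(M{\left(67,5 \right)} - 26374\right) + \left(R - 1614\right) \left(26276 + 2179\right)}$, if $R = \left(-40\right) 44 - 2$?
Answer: $\frac{1}{367378042} \approx 2.722 \cdot 10^{-9}$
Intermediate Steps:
$M{\left(g,I \right)} = I g$
$R = -1762$ ($R = -1760 - 2 = -1762$)
$\frac{1}{\left(-14632 - 3166\right) \left(M{\left(67,5 \right)} - 26374\right) + \left(R - 1614\right) \left(26276 + 2179\right)} = \frac{1}{\left(-14632 - 3166\right) \left(5 \cdot 67 - 26374\right) + \left(-1762 - 1614\right) \left(26276 + 2179\right)} = \frac{1}{- 17798 \left(335 - 26374\right) - 96064080} = \frac{1}{\left(-17798\right) \left(-26039\right) - 96064080} = \frac{1}{463442122 - 96064080} = \frac{1}{367378042}$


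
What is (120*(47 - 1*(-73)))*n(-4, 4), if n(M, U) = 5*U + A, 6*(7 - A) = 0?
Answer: 388800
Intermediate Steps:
A = 7 (A = 7 - 1/6*0 = 7 + 0 = 7)
n(M, U) = 7 + 5*U (n(M, U) = 5*U + 7 = 7 + 5*U)
(120*(47 - 1*(-73)))*n(-4, 4) = (120*(47 - 1*(-73)))*(7 + 5*4) = (120*(47 + 73))*(7 + 20) = (120*120)*27 = 14400*27 = 388800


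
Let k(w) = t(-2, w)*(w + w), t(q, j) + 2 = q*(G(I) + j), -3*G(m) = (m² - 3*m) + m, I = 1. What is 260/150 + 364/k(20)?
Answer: 5837/3840 ≈ 1.5201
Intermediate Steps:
G(m) = -m²/3 + 2*m/3 (G(m) = -((m² - 3*m) + m)/3 = -(m² - 2*m)/3 = -m²/3 + 2*m/3)
t(q, j) = -2 + q*(⅓ + j) (t(q, j) = -2 + q*((⅓)*1*(2 - 1*1) + j) = -2 + q*((⅓)*1*(2 - 1) + j) = -2 + q*((⅓)*1*1 + j) = -2 + q*(⅓ + j))
k(w) = 2*w*(-8/3 - 2*w) (k(w) = (-2 + (⅓)*(-2) + w*(-2))*(w + w) = (-2 - ⅔ - 2*w)*(2*w) = (-8/3 - 2*w)*(2*w) = 2*w*(-8/3 - 2*w))
260/150 + 364/k(20) = 260/150 + 364/(((4/3)*20*(-4 - 3*20))) = 260*(1/150) + 364/(((4/3)*20*(-4 - 60))) = 26/15 + 364/(((4/3)*20*(-64))) = 26/15 + 364/(-5120/3) = 26/15 + 364*(-3/5120) = 26/15 - 273/1280 = 5837/3840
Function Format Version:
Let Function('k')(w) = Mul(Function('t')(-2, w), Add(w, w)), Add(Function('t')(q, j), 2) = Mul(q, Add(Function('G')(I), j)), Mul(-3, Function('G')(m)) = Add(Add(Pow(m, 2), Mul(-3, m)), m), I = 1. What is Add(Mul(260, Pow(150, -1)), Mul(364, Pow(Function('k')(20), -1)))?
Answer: Rational(5837, 3840) ≈ 1.5201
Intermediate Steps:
Function('G')(m) = Add(Mul(Rational(-1, 3), Pow(m, 2)), Mul(Rational(2, 3), m)) (Function('G')(m) = Mul(Rational(-1, 3), Add(Add(Pow(m, 2), Mul(-3, m)), m)) = Mul(Rational(-1, 3), Add(Pow(m, 2), Mul(-2, m))) = Add(Mul(Rational(-1, 3), Pow(m, 2)), Mul(Rational(2, 3), m)))
Function('t')(q, j) = Add(-2, Mul(q, Add(Rational(1, 3), j))) (Function('t')(q, j) = Add(-2, Mul(q, Add(Mul(Rational(1, 3), 1, Add(2, Mul(-1, 1))), j))) = Add(-2, Mul(q, Add(Mul(Rational(1, 3), 1, Add(2, -1)), j))) = Add(-2, Mul(q, Add(Mul(Rational(1, 3), 1, 1), j))) = Add(-2, Mul(q, Add(Rational(1, 3), j))))
Function('k')(w) = Mul(2, w, Add(Rational(-8, 3), Mul(-2, w))) (Function('k')(w) = Mul(Add(-2, Mul(Rational(1, 3), -2), Mul(w, -2)), Add(w, w)) = Mul(Add(-2, Rational(-2, 3), Mul(-2, w)), Mul(2, w)) = Mul(Add(Rational(-8, 3), Mul(-2, w)), Mul(2, w)) = Mul(2, w, Add(Rational(-8, 3), Mul(-2, w))))
Add(Mul(260, Pow(150, -1)), Mul(364, Pow(Function('k')(20), -1))) = Add(Mul(260, Pow(150, -1)), Mul(364, Pow(Mul(Rational(4, 3), 20, Add(-4, Mul(-3, 20))), -1))) = Add(Mul(260, Rational(1, 150)), Mul(364, Pow(Mul(Rational(4, 3), 20, Add(-4, -60)), -1))) = Add(Rational(26, 15), Mul(364, Pow(Mul(Rational(4, 3), 20, -64), -1))) = Add(Rational(26, 15), Mul(364, Pow(Rational(-5120, 3), -1))) = Add(Rational(26, 15), Mul(364, Rational(-3, 5120))) = Add(Rational(26, 15), Rational(-273, 1280)) = Rational(5837, 3840)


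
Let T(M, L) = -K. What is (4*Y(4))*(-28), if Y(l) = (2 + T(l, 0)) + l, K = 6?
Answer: 0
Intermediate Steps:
T(M, L) = -6 (T(M, L) = -1*6 = -6)
Y(l) = -4 + l (Y(l) = (2 - 6) + l = -4 + l)
(4*Y(4))*(-28) = (4*(-4 + 4))*(-28) = (4*0)*(-28) = 0*(-28) = 0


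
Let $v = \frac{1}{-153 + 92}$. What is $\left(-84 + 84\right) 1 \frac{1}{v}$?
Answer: $0$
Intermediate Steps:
$v = - \frac{1}{61}$ ($v = \frac{1}{-61} = - \frac{1}{61} \approx -0.016393$)
$\left(-84 + 84\right) 1 \frac{1}{v} = \left(-84 + 84\right) 1 \frac{1}{- \frac{1}{61}} = 0 \cdot 1 \left(-61\right) = 0 \left(-61\right) = 0$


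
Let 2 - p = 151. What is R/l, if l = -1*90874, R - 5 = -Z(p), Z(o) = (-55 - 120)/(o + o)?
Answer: -1315/27080452 ≈ -4.8559e-5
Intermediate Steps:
p = -149 (p = 2 - 1*151 = 2 - 151 = -149)
Z(o) = -175/(2*o) (Z(o) = -175*1/(2*o) = -175/(2*o))
R = 1315/298 (R = 5 - (-175)/(2*(-149)) = 5 - (-175)*(-1)/(2*149) = 5 - 1*175/298 = 5 - 175/298 = 1315/298 ≈ 4.4128)
l = -90874
R/l = (1315/298)/(-90874) = (1315/298)*(-1/90874) = -1315/27080452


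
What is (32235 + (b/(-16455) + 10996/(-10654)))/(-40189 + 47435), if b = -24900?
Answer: 188375093479/42343587874 ≈ 4.4487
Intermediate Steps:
(32235 + (b/(-16455) + 10996/(-10654)))/(-40189 + 47435) = (32235 + (-24900/(-16455) + 10996/(-10654)))/(-40189 + 47435) = (32235 + (-24900*(-1/16455) + 10996*(-1/10654)))/7246 = (32235 + (1660/1097 - 5498/5327))*(1/7246) = (32235 + 2811514/5843719)*(1/7246) = (188375093479/5843719)*(1/7246) = 188375093479/42343587874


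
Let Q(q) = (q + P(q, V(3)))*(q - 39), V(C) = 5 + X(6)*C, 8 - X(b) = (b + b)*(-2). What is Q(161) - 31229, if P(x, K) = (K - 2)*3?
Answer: 24647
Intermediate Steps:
X(b) = 8 + 4*b (X(b) = 8 - (b + b)*(-2) = 8 - 2*b*(-2) = 8 - (-4)*b = 8 + 4*b)
V(C) = 5 + 32*C (V(C) = 5 + (8 + 4*6)*C = 5 + (8 + 24)*C = 5 + 32*C)
P(x, K) = -6 + 3*K (P(x, K) = (-2 + K)*3 = -6 + 3*K)
Q(q) = (-39 + q)*(297 + q) (Q(q) = (q + (-6 + 3*(5 + 32*3)))*(q - 39) = (q + (-6 + 3*(5 + 96)))*(-39 + q) = (q + (-6 + 3*101))*(-39 + q) = (q + (-6 + 303))*(-39 + q) = (q + 297)*(-39 + q) = (297 + q)*(-39 + q) = (-39 + q)*(297 + q))
Q(161) - 31229 = (-11583 + 161**2 + 258*161) - 31229 = (-11583 + 25921 + 41538) - 31229 = 55876 - 31229 = 24647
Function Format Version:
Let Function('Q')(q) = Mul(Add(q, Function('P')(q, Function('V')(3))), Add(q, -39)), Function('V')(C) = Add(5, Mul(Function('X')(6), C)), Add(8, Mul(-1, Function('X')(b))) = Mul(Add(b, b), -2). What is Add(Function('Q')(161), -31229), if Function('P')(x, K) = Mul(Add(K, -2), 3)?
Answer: 24647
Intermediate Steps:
Function('X')(b) = Add(8, Mul(4, b)) (Function('X')(b) = Add(8, Mul(-1, Mul(Add(b, b), -2))) = Add(8, Mul(-1, Mul(Mul(2, b), -2))) = Add(8, Mul(-1, Mul(-4, b))) = Add(8, Mul(4, b)))
Function('V')(C) = Add(5, Mul(32, C)) (Function('V')(C) = Add(5, Mul(Add(8, Mul(4, 6)), C)) = Add(5, Mul(Add(8, 24), C)) = Add(5, Mul(32, C)))
Function('P')(x, K) = Add(-6, Mul(3, K)) (Function('P')(x, K) = Mul(Add(-2, K), 3) = Add(-6, Mul(3, K)))
Function('Q')(q) = Mul(Add(-39, q), Add(297, q)) (Function('Q')(q) = Mul(Add(q, Add(-6, Mul(3, Add(5, Mul(32, 3))))), Add(q, -39)) = Mul(Add(q, Add(-6, Mul(3, Add(5, 96)))), Add(-39, q)) = Mul(Add(q, Add(-6, Mul(3, 101))), Add(-39, q)) = Mul(Add(q, Add(-6, 303)), Add(-39, q)) = Mul(Add(q, 297), Add(-39, q)) = Mul(Add(297, q), Add(-39, q)) = Mul(Add(-39, q), Add(297, q)))
Add(Function('Q')(161), -31229) = Add(Add(-11583, Pow(161, 2), Mul(258, 161)), -31229) = Add(Add(-11583, 25921, 41538), -31229) = Add(55876, -31229) = 24647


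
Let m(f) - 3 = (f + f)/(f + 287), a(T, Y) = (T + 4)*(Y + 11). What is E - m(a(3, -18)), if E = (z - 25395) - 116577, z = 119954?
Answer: -374350/17 ≈ -22021.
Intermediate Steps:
a(T, Y) = (4 + T)*(11 + Y)
E = -22018 (E = (119954 - 25395) - 116577 = 94559 - 116577 = -22018)
m(f) = 3 + 2*f/(287 + f) (m(f) = 3 + (f + f)/(f + 287) = 3 + (2*f)/(287 + f) = 3 + 2*f/(287 + f))
E - m(a(3, -18)) = -22018 - (861 + 5*(44 + 4*(-18) + 11*3 + 3*(-18)))/(287 + (44 + 4*(-18) + 11*3 + 3*(-18))) = -22018 - (861 + 5*(44 - 72 + 33 - 54))/(287 + (44 - 72 + 33 - 54)) = -22018 - (861 + 5*(-49))/(287 - 49) = -22018 - (861 - 245)/238 = -22018 - 616/238 = -22018 - 1*44/17 = -22018 - 44/17 = -374350/17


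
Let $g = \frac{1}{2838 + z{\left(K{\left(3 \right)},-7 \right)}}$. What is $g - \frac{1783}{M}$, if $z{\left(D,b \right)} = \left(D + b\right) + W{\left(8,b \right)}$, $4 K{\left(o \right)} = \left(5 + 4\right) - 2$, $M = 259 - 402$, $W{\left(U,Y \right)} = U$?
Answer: $\frac{1841891}{147719} \approx 12.469$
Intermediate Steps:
$M = -143$ ($M = 259 - 402 = -143$)
$K{\left(o \right)} = \frac{7}{4}$ ($K{\left(o \right)} = \frac{\left(5 + 4\right) - 2}{4} = \frac{9 - 2}{4} = \frac{1}{4} \cdot 7 = \frac{7}{4}$)
$z{\left(D,b \right)} = 8 + D + b$ ($z{\left(D,b \right)} = \left(D + b\right) + 8 = 8 + D + b$)
$g = \frac{4}{11363}$ ($g = \frac{1}{2838 + \left(8 + \frac{7}{4} - 7\right)} = \frac{1}{2838 + \frac{11}{4}} = \frac{1}{\frac{11363}{4}} = \frac{4}{11363} \approx 0.00035202$)
$g - \frac{1783}{M} = \frac{4}{11363} - \frac{1783}{-143} = \frac{4}{11363} - 1783 \left(- \frac{1}{143}\right) = \frac{4}{11363} - - \frac{1783}{143} = \frac{4}{11363} + \frac{1783}{143} = \frac{1841891}{147719}$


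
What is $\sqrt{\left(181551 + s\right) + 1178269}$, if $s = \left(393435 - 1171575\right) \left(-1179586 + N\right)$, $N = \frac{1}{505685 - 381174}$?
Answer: $\frac{4 \sqrt{889372001268637383970}}{124511} \approx 9.5806 \cdot 10^{5}$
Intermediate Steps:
$N = \frac{1}{124511} \approx 8.0314 \cdot 10^{-6}$
$s = \frac{114286536442752300}{124511}$ ($s = \left(393435 - 1171575\right) \left(-1179586 + \frac{1}{124511}\right) = \left(-778140\right) \left(- \frac{146871432445}{124511}\right) = \frac{114286536442752300}{124511} \approx 9.1788 \cdot 10^{11}$)
$\sqrt{\left(181551 + s\right) + 1178269} = \sqrt{\left(181551 + \frac{114286536442752300}{124511}\right) + 1178269} = \sqrt{\frac{114286559047848861}{124511} + 1178269} = \sqrt{\frac{114286705755300320}{124511}} = \frac{4 \sqrt{889372001268637383970}}{124511}$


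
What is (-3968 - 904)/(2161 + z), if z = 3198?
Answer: -4872/5359 ≈ -0.90912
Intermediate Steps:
(-3968 - 904)/(2161 + z) = (-3968 - 904)/(2161 + 3198) = -4872/5359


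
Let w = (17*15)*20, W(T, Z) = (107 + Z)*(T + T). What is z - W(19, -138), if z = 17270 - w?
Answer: 13348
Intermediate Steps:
W(T, Z) = 2*T*(107 + Z) (W(T, Z) = (107 + Z)*(2*T) = 2*T*(107 + Z))
w = 5100 (w = 255*20 = 5100)
z = 12170 (z = 17270 - 1*5100 = 17270 - 5100 = 12170)
z - W(19, -138) = 12170 - 2*19*(107 - 138) = 12170 - 2*19*(-31) = 12170 - 1*(-1178) = 12170 + 1178 = 13348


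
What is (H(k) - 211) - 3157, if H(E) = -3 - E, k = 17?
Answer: -3388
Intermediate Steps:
(H(k) - 211) - 3157 = ((-3 - 1*17) - 211) - 3157 = ((-3 - 17) - 211) - 3157 = (-20 - 211) - 3157 = -231 - 3157 = -3388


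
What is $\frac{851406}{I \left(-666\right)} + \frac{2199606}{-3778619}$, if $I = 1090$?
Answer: $- \frac{802320144659}{457175112810} \approx -1.755$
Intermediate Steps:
$\frac{851406}{I \left(-666\right)} + \frac{2199606}{-3778619} = \frac{851406}{1090 \left(-666\right)} + \frac{2199606}{-3778619} = \frac{851406}{-725940} + 2199606 \left(- \frac{1}{3778619}\right) = 851406 \left(- \frac{1}{725940}\right) - \frac{2199606}{3778619} = - \frac{141901}{120990} - \frac{2199606}{3778619} = - \frac{802320144659}{457175112810}$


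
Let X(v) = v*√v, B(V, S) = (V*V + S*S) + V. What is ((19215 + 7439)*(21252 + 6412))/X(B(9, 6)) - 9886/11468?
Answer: -4943/5734 + 26334152*√14/189 ≈ 5.2134e+5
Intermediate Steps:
B(V, S) = V + S² + V² (B(V, S) = (V² + S²) + V = (S² + V²) + V = V + S² + V²)
X(v) = v^(3/2)
((19215 + 7439)*(21252 + 6412))/X(B(9, 6)) - 9886/11468 = ((19215 + 7439)*(21252 + 6412))/((9 + 6² + 9²)^(3/2)) - 9886/11468 = (26654*27664)/((9 + 36 + 81)^(3/2)) - 9886*1/11468 = 737356256/(126^(3/2)) - 4943/5734 = 737356256/((378*√14)) - 4943/5734 = 737356256*(√14/5292) - 4943/5734 = 26334152*√14/189 - 4943/5734 = -4943/5734 + 26334152*√14/189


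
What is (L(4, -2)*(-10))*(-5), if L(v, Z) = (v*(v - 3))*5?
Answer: 1000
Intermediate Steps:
L(v, Z) = 5*v*(-3 + v) (L(v, Z) = (v*(-3 + v))*5 = 5*v*(-3 + v))
(L(4, -2)*(-10))*(-5) = ((5*4*(-3 + 4))*(-10))*(-5) = ((5*4*1)*(-10))*(-5) = (20*(-10))*(-5) = -200*(-5) = 1000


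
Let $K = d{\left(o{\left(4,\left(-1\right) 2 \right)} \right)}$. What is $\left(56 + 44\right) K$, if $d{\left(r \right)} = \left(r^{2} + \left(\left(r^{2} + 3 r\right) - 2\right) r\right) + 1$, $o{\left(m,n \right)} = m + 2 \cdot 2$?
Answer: $75300$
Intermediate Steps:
$o{\left(m,n \right)} = 4 + m$ ($o{\left(m,n \right)} = m + 4 = 4 + m$)
$d{\left(r \right)} = 1 + r^{2} + r \left(-2 + r^{2} + 3 r\right)$ ($d{\left(r \right)} = \left(r^{2} + \left(-2 + r^{2} + 3 r\right) r\right) + 1 = \left(r^{2} + r \left(-2 + r^{2} + 3 r\right)\right) + 1 = 1 + r^{2} + r \left(-2 + r^{2} + 3 r\right)$)
$K = 753$ ($K = 1 + \left(4 + 4\right)^{3} - 2 \left(4 + 4\right) + 4 \left(4 + 4\right)^{2} = 1 + 8^{3} - 16 + 4 \cdot 8^{2} = 1 + 512 - 16 + 4 \cdot 64 = 1 + 512 - 16 + 256 = 753$)
$\left(56 + 44\right) K = \left(56 + 44\right) 753 = 100 \cdot 753 = 75300$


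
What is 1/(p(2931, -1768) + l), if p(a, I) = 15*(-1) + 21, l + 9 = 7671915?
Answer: 1/7671912 ≈ 1.3035e-7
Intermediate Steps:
l = 7671906 (l = -9 + 7671915 = 7671906)
p(a, I) = 6 (p(a, I) = -15 + 21 = 6)
1/(p(2931, -1768) + l) = 1/(6 + 7671906) = 1/7671912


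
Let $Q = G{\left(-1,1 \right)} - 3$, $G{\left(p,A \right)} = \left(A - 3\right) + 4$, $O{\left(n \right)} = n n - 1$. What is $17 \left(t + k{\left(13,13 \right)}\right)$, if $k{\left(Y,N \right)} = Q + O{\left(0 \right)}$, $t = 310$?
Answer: $5236$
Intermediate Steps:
$O{\left(n \right)} = -1 + n^{2}$ ($O{\left(n \right)} = n^{2} - 1 = -1 + n^{2}$)
$G{\left(p,A \right)} = 1 + A$ ($G{\left(p,A \right)} = \left(-3 + A\right) + 4 = 1 + A$)
$Q = -1$ ($Q = \left(1 + 1\right) - 3 = 2 - 3 = -1$)
$k{\left(Y,N \right)} = -2$ ($k{\left(Y,N \right)} = -1 - \left(1 - 0^{2}\right) = -1 + \left(-1 + 0\right) = -1 - 1 = -2$)
$17 \left(t + k{\left(13,13 \right)}\right) = 17 \left(310 - 2\right) = 17 \cdot 308 = 5236$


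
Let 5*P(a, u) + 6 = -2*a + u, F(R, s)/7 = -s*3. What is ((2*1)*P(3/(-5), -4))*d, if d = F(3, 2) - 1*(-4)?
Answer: 3344/25 ≈ 133.76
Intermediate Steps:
F(R, s) = -21*s (F(R, s) = 7*(-s*3) = 7*(-3*s) = -21*s)
d = -38 (d = -21*2 - 1*(-4) = -42 + 4 = -38)
P(a, u) = -6/5 - 2*a/5 + u/5 (P(a, u) = -6/5 + (-2*a + u)/5 = -6/5 + (u - 2*a)/5 = -6/5 + (-2*a/5 + u/5) = -6/5 - 2*a/5 + u/5)
((2*1)*P(3/(-5), -4))*d = ((2*1)*(-6/5 - 6/(5*(-5)) + (1/5)*(-4)))*(-38) = (2*(-6/5 - 6*(-1)/(5*5) - 4/5))*(-38) = (2*(-6/5 - 2/5*(-3/5) - 4/5))*(-38) = (2*(-6/5 + 6/25 - 4/5))*(-38) = (2*(-44/25))*(-38) = -88/25*(-38) = 3344/25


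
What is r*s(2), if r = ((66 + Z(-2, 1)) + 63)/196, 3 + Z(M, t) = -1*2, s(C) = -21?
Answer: -93/7 ≈ -13.286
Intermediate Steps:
Z(M, t) = -5 (Z(M, t) = -3 - 1*2 = -3 - 2 = -5)
r = 31/49 (r = ((66 - 5) + 63)/196 = (61 + 63)*(1/196) = 124*(1/196) = 31/49 ≈ 0.63265)
r*s(2) = (31/49)*(-21) = -93/7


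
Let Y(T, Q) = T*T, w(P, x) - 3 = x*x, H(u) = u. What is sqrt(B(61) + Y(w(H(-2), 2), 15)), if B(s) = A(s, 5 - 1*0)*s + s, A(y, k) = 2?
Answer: 2*sqrt(58) ≈ 15.232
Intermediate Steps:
w(P, x) = 3 + x**2 (w(P, x) = 3 + x*x = 3 + x**2)
B(s) = 3*s (B(s) = 2*s + s = 3*s)
Y(T, Q) = T**2
sqrt(B(61) + Y(w(H(-2), 2), 15)) = sqrt(3*61 + (3 + 2**2)**2) = sqrt(183 + (3 + 4)**2) = sqrt(183 + 7**2) = sqrt(183 + 49) = sqrt(232) = 2*sqrt(58)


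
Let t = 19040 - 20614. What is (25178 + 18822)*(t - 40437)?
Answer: -1848484000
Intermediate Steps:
t = -1574
(25178 + 18822)*(t - 40437) = (25178 + 18822)*(-1574 - 40437) = 44000*(-42011) = -1848484000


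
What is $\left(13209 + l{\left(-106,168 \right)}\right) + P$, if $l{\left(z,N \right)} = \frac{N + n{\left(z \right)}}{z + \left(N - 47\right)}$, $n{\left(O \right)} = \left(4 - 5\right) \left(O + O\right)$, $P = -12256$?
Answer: $\frac{2935}{3} \approx 978.33$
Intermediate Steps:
$n{\left(O \right)} = - 2 O$
$l{\left(z,N \right)} = \frac{N - 2 z}{-47 + N + z}$ ($l{\left(z,N \right)} = \frac{N - 2 z}{z + \left(N - 47\right)} = \frac{N - 2 z}{z + \left(-47 + N\right)} = \frac{N - 2 z}{-47 + N + z}$)
$\left(13209 + l{\left(-106,168 \right)}\right) + P = \left(13209 + \frac{168 - -212}{-47 + 168 - 106}\right) - 12256 = \left(13209 + \frac{168 + 212}{15}\right) - 12256 = \left(13209 + \frac{1}{15} \cdot 380\right) - 12256 = \left(13209 + \frac{76}{3}\right) - 12256 = \frac{39703}{3} - 12256 = \frac{2935}{3}$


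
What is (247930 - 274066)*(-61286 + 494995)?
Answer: -11335418424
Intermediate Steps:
(247930 - 274066)*(-61286 + 494995) = -26136*433709 = -11335418424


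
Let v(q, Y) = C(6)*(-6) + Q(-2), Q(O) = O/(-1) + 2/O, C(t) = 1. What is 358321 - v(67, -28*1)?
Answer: 358326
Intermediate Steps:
Q(O) = -O + 2/O (Q(O) = O*(-1) + 2/O = -O + 2/O)
v(q, Y) = -5 (v(q, Y) = 1*(-6) + (-1*(-2) + 2/(-2)) = -6 + (2 + 2*(-½)) = -6 + (2 - 1) = -6 + 1 = -5)
358321 - v(67, -28*1) = 358321 - 1*(-5) = 358321 + 5 = 358326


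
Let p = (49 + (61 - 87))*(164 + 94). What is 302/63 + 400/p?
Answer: 302878/62307 ≈ 4.8611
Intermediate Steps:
p = 5934 (p = (49 - 26)*258 = 23*258 = 5934)
302/63 + 400/p = 302/63 + 400/5934 = 302*(1/63) + 400*(1/5934) = 302/63 + 200/2967 = 302878/62307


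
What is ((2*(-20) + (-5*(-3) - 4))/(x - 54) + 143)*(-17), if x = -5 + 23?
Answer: -88009/36 ≈ -2444.7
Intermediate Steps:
x = 18
((2*(-20) + (-5*(-3) - 4))/(x - 54) + 143)*(-17) = ((2*(-20) + (-5*(-3) - 4))/(18 - 54) + 143)*(-17) = ((-40 + (15 - 4))/(-36) + 143)*(-17) = ((-40 + 11)*(-1/36) + 143)*(-17) = (-29*(-1/36) + 143)*(-17) = (29/36 + 143)*(-17) = (5177/36)*(-17) = -88009/36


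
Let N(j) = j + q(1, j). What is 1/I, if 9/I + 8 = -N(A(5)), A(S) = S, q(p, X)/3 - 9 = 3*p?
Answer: -49/9 ≈ -5.4444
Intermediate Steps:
q(p, X) = 27 + 9*p (q(p, X) = 27 + 3*(3*p) = 27 + 9*p)
N(j) = 36 + j (N(j) = j + (27 + 9*1) = j + (27 + 9) = j + 36 = 36 + j)
I = -9/49 (I = 9/(-8 - (36 + 5)) = 9/(-8 - 1*41) = 9/(-8 - 41) = 9/(-49) = 9*(-1/49) = -9/49 ≈ -0.18367)
1/I = 1/(-9/49) = -49/9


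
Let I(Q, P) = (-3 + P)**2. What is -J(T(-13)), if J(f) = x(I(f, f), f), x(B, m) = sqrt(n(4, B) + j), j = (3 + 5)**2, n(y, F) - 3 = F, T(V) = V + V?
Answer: -2*sqrt(227) ≈ -30.133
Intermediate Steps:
T(V) = 2*V
n(y, F) = 3 + F
j = 64 (j = 8**2 = 64)
x(B, m) = sqrt(67 + B) (x(B, m) = sqrt((3 + B) + 64) = sqrt(67 + B))
J(f) = sqrt(67 + (-3 + f)**2)
-J(T(-13)) = -sqrt(67 + (-3 + 2*(-13))**2) = -sqrt(67 + (-3 - 26)**2) = -sqrt(67 + (-29)**2) = -sqrt(67 + 841) = -sqrt(908) = -2*sqrt(227)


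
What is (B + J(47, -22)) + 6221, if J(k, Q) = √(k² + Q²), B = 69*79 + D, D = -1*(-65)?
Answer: 11737 + √2693 ≈ 11789.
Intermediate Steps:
D = 65
B = 5516 (B = 69*79 + 65 = 5451 + 65 = 5516)
J(k, Q) = √(Q² + k²)
(B + J(47, -22)) + 6221 = (5516 + √((-22)² + 47²)) + 6221 = (5516 + √(484 + 2209)) + 6221 = (5516 + √2693) + 6221 = 11737 + √2693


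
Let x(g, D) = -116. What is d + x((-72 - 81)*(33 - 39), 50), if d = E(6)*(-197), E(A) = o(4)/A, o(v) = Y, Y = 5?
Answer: -1681/6 ≈ -280.17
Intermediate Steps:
o(v) = 5
E(A) = 5/A
d = -985/6 (d = (5/6)*(-197) = -985/6 ≈ -164.17)
d + x((-72 - 81)*(33 - 39), 50) = -985/6 - 116 = -1681/6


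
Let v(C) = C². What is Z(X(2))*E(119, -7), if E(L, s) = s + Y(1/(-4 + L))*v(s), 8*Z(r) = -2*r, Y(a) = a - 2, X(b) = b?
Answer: 6013/115 ≈ 52.287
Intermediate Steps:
Y(a) = -2 + a
Z(r) = -r/4 (Z(r) = (-2*r)/8 = -r/4)
E(L, s) = s + s²*(-2 + 1/(-4 + L)) (E(L, s) = s + (-2 + 1/(-4 + L))*s² = s + s²*(-2 + 1/(-4 + L)))
Z(X(2))*E(119, -7) = (-¼*2)*(-7*(-4 + 119 - 7*(9 - 2*119))/(-4 + 119)) = -(-7)*(-4 + 119 - 7*(9 - 238))/(2*115) = -(-7)*(-4 + 119 - 7*(-229))/(2*115) = -(-7)*(-4 + 119 + 1603)/(2*115) = -(-7)*1718/(2*115) = -½*(-12026/115) = 6013/115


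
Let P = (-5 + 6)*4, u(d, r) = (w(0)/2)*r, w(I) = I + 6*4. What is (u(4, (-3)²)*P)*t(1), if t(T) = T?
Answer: 432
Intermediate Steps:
w(I) = 24 + I (w(I) = I + 24 = 24 + I)
u(d, r) = 12*r (u(d, r) = ((24 + 0)/2)*r = (24*(½))*r = 12*r)
P = 4 (P = 1*4 = 4)
(u(4, (-3)²)*P)*t(1) = ((12*(-3)²)*4)*1 = ((12*9)*4)*1 = (108*4)*1 = 432*1 = 432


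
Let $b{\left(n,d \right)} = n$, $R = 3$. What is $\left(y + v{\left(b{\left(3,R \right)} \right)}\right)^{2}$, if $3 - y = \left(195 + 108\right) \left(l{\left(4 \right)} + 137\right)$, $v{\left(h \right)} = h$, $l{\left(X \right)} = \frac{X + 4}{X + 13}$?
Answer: $\frac{501276744081}{289} \approx 1.7345 \cdot 10^{9}$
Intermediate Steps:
$l{\left(X \right)} = \frac{4 + X}{13 + X}$
$y = - \frac{708060}{17}$ ($y = 3 - \left(195 + 108\right) \left(\frac{4 + 4}{13 + 4} + 137\right) = 3 - 303 \left(\frac{1}{17} \cdot 8 + 137\right) = 3 - 303 \left(\frac{8}{17} + 137\right) = 3 - 303 \cdot \frac{2337}{17} = 3 - \frac{708111}{17} = - \frac{708060}{17} \approx -41651.0$)
$\left(y + v{\left(b{\left(3,R \right)} \right)}\right)^{2} = \left(- \frac{708060}{17} + 3\right)^{2} = \left(- \frac{708009}{17}\right)^{2} = \frac{501276744081}{289}$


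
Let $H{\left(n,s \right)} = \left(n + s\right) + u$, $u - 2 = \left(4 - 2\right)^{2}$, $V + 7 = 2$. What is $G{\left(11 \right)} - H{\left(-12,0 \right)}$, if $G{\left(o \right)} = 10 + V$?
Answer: $11$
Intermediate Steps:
$V = -5$ ($V = -7 + 2 = -5$)
$G{\left(o \right)} = 5$ ($G{\left(o \right)} = 10 - 5 = 5$)
$u = 6$ ($u = 2 + \left(4 - 2\right)^{2} = 2 + 2^{2} = 2 + 4 = 6$)
$H{\left(n,s \right)} = 6 + n + s$ ($H{\left(n,s \right)} = \left(n + s\right) + 6 = 6 + n + s$)
$G{\left(11 \right)} - H{\left(-12,0 \right)} = 5 - \left(6 - 12 + 0\right) = 5 - -6 = 5 + 6 = 11$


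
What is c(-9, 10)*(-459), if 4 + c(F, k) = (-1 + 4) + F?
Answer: 4590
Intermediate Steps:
c(F, k) = -1 + F (c(F, k) = -4 + ((-1 + 4) + F) = -4 + (3 + F) = -1 + F)
c(-9, 10)*(-459) = (-1 - 9)*(-459) = -10*(-459) = 4590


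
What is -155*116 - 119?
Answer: -18099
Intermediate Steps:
-155*116 - 119 = -17980 - 119 = -18099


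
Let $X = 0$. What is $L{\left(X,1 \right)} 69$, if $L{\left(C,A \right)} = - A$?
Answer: $-69$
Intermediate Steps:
$L{\left(X,1 \right)} 69 = \left(-1\right) 1 \cdot 69 = \left(-1\right) 69 = -69$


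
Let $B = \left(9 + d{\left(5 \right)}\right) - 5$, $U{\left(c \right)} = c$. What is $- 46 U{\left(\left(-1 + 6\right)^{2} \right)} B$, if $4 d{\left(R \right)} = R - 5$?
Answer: $-4600$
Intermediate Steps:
$d{\left(R \right)} = - \frac{5}{4} + \frac{R}{4}$ ($d{\left(R \right)} = \frac{R - 5}{4} = \frac{-5 + R}{4} = - \frac{5}{4} + \frac{R}{4}$)
$B = 4$ ($B = \left(9 + \left(- \frac{5}{4} + \frac{1}{4} \cdot 5\right)\right) - 5 = \left(9 + \left(- \frac{5}{4} + \frac{5}{4}\right)\right) - 5 = \left(9 + 0\right) - 5 = 9 - 5 = 4$)
$- 46 U{\left(\left(-1 + 6\right)^{2} \right)} B = - 46 \left(-1 + 6\right)^{2} \cdot 4 = - 46 \cdot 5^{2} \cdot 4 = \left(-46\right) 25 \cdot 4 = \left(-1150\right) 4 = -4600$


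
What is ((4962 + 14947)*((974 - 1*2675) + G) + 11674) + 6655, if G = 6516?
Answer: 95880164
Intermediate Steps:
((4962 + 14947)*((974 - 1*2675) + G) + 11674) + 6655 = ((4962 + 14947)*((974 - 1*2675) + 6516) + 11674) + 6655 = (19909*((974 - 2675) + 6516) + 11674) + 6655 = (19909*(-1701 + 6516) + 11674) + 6655 = (19909*4815 + 11674) + 6655 = (95861835 + 11674) + 6655 = 95873509 + 6655 = 95880164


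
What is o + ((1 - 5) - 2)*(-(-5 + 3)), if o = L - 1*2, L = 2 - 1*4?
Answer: -16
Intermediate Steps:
L = -2 (L = 2 - 4 = -2)
o = -4 (o = -2 - 1*2 = -2 - 2 = -4)
o + ((1 - 5) - 2)*(-(-5 + 3)) = -4 + ((1 - 5) - 2)*(-(-5 + 3)) = -4 + (-4 - 2)*(-1*(-2)) = -4 - 6*2 = -4 - 12 = -16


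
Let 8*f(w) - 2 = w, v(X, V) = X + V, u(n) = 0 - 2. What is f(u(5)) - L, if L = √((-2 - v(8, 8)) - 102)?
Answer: -2*I*√30 ≈ -10.954*I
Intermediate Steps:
u(n) = -2
v(X, V) = V + X
f(w) = ¼ + w/8
L = 2*I*√30 (L = √((-2 - (8 + 8)) - 102) = √((-2 - 1*16) - 102) = √((-2 - 16) - 102) = √(-18 - 102) = √(-120) = 2*I*√30 ≈ 10.954*I)
f(u(5)) - L = (¼ + (⅛)*(-2)) - 2*I*√30 = (¼ - ¼) - 2*I*√30 = 0 - 2*I*√30 = -2*I*√30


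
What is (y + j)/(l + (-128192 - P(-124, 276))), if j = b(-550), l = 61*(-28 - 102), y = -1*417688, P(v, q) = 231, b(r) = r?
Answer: 418238/136353 ≈ 3.0673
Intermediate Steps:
y = -417688
l = -7930 (l = 61*(-130) = -7930)
j = -550
(y + j)/(l + (-128192 - P(-124, 276))) = (-417688 - 550)/(-7930 + (-128192 - 1*231)) = -418238/(-7930 + (-128192 - 231)) = -418238/(-7930 - 128423) = -418238/(-136353) = -418238*(-1/136353) = 418238/136353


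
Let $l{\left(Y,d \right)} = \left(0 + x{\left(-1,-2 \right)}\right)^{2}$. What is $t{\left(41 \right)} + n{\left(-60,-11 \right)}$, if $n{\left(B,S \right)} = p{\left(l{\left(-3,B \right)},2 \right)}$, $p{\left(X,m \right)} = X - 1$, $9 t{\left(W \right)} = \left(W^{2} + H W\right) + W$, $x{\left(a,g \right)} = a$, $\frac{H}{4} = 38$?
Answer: $\frac{7954}{9} \approx 883.78$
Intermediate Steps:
$H = 152$ ($H = 4 \cdot 38 = 152$)
$t{\left(W \right)} = 17 W + \frac{W^{2}}{9}$ ($t{\left(W \right)} = \frac{\left(W^{2} + 152 W\right) + W}{9} = \frac{W^{2} + 153 W}{9} = 17 W + \frac{W^{2}}{9}$)
$l{\left(Y,d \right)} = 1$ ($l{\left(Y,d \right)} = \left(0 - 1\right)^{2} = \left(-1\right)^{2} = 1$)
$p{\left(X,m \right)} = -1 + X$ ($p{\left(X,m \right)} = X - 1 = -1 + X$)
$n{\left(B,S \right)} = 0$ ($n{\left(B,S \right)} = -1 + 1 = 0$)
$t{\left(41 \right)} + n{\left(-60,-11 \right)} = \frac{1}{9} \cdot 41 \left(153 + 41\right) + 0 = \frac{1}{9} \cdot 41 \cdot 194 + 0 = \frac{7954}{9} + 0 = \frac{7954}{9}$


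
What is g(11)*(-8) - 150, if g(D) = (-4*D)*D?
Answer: 3722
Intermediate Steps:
g(D) = -4*D²
g(11)*(-8) - 150 = -4*11²*(-8) - 150 = -4*121*(-8) - 150 = -484*(-8) - 150 = 3872 - 150 = 3722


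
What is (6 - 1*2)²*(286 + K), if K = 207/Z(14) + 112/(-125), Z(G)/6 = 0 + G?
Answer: 4025956/875 ≈ 4601.1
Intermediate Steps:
Z(G) = 6*G (Z(G) = 6*(0 + G) = 6*G)
K = 5489/3500 (K = 207/((6*14)) + 112/(-125) = 207/84 + 112*(-1/125) = 207*(1/84) - 112/125 = 69/28 - 112/125 = 5489/3500 ≈ 1.5683)
(6 - 1*2)²*(286 + K) = (6 - 1*2)²*(286 + 5489/3500) = (6 - 2)²*(1006489/3500) = 4²*(1006489/3500) = 16*(1006489/3500) = 4025956/875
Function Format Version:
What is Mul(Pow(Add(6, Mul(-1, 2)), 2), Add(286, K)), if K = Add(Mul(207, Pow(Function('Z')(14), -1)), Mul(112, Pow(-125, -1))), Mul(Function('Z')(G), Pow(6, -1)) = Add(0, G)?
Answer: Rational(4025956, 875) ≈ 4601.1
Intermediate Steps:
Function('Z')(G) = Mul(6, G) (Function('Z')(G) = Mul(6, Add(0, G)) = Mul(6, G))
K = Rational(5489, 3500) (K = Add(Mul(207, Pow(Mul(6, 14), -1)), Mul(112, Pow(-125, -1))) = Add(Mul(207, Pow(84, -1)), Mul(112, Rational(-1, 125))) = Add(Mul(207, Rational(1, 84)), Rational(-112, 125)) = Add(Rational(69, 28), Rational(-112, 125)) = Rational(5489, 3500) ≈ 1.5683)
Mul(Pow(Add(6, Mul(-1, 2)), 2), Add(286, K)) = Mul(Pow(Add(6, Mul(-1, 2)), 2), Add(286, Rational(5489, 3500))) = Mul(Pow(Add(6, -2), 2), Rational(1006489, 3500)) = Mul(Pow(4, 2), Rational(1006489, 3500)) = Mul(16, Rational(1006489, 3500)) = Rational(4025956, 875)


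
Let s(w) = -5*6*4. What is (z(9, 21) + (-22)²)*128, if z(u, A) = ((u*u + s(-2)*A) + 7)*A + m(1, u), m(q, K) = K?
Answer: -6474112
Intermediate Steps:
s(w) = -120 (s(w) = -30*4 = -120)
z(u, A) = u + A*(7 + u² - 120*A) (z(u, A) = ((u*u - 120*A) + 7)*A + u = ((u² - 120*A) + 7)*A + u = (7 + u² - 120*A)*A + u = A*(7 + u² - 120*A) + u = u + A*(7 + u² - 120*A))
(z(9, 21) + (-22)²)*128 = ((9 - 120*21² + 7*21 + 21*9²) + (-22)²)*128 = ((9 - 120*441 + 147 + 21*81) + 484)*128 = ((9 - 52920 + 147 + 1701) + 484)*128 = (-51063 + 484)*128 = -50579*128 = -6474112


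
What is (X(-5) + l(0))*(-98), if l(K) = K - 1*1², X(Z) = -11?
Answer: 1176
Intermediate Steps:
l(K) = -1 + K (l(K) = K - 1*1 = K - 1 = -1 + K)
(X(-5) + l(0))*(-98) = (-11 + (-1 + 0))*(-98) = (-11 - 1)*(-98) = -12*(-98) = 1176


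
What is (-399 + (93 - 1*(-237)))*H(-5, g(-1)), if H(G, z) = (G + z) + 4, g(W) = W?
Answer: 138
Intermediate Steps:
H(G, z) = 4 + G + z
(-399 + (93 - 1*(-237)))*H(-5, g(-1)) = (-399 + (93 - 1*(-237)))*(4 - 5 - 1) = (-399 + (93 + 237))*(-2) = (-399 + 330)*(-2) = -69*(-2) = 138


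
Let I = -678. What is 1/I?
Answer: -1/678 ≈ -0.0014749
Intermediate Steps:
1/I = 1/(-678) = -1/678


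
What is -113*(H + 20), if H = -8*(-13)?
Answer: -14012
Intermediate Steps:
H = 104
-113*(H + 20) = -113*(104 + 20) = -113*124 = -14012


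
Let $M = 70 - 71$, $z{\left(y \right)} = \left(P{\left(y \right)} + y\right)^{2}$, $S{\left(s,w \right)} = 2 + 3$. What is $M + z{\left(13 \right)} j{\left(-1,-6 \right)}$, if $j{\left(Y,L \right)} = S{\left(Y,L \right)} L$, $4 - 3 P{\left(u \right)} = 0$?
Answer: $- \frac{18493}{3} \approx -6164.3$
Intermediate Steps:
$P{\left(u \right)} = \frac{4}{3}$ ($P{\left(u \right)} = \frac{4}{3} - 0 = \frac{4}{3} + 0 = \frac{4}{3}$)
$S{\left(s,w \right)} = 5$
$z{\left(y \right)} = \left(\frac{4}{3} + y\right)^{2}$
$j{\left(Y,L \right)} = 5 L$
$M = -1$ ($M = 70 - 71 = -1$)
$M + z{\left(13 \right)} j{\left(-1,-6 \right)} = -1 + \frac{\left(4 + 3 \cdot 13\right)^{2}}{9} \cdot 5 \left(-6\right) = -1 + \frac{\left(4 + 39\right)^{2}}{9} \left(-30\right) = -1 + \frac{43^{2}}{9} \left(-30\right) = -1 + \frac{1}{9} \cdot 1849 \left(-30\right) = -1 + \frac{1849}{9} \left(-30\right) = -1 - \frac{18490}{3} = - \frac{18493}{3}$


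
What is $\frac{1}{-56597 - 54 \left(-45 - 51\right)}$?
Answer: $- \frac{1}{51413} \approx -1.945 \cdot 10^{-5}$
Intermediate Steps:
$\frac{1}{-56597 - 54 \left(-45 - 51\right)} = \frac{1}{-56597 - -5184} = \frac{1}{-56597 + 5184} = \frac{1}{-51413} = - \frac{1}{51413}$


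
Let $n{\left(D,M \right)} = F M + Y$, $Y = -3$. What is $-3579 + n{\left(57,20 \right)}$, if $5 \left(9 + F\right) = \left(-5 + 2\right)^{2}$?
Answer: $-3726$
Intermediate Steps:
$F = - \frac{36}{5}$ ($F = -9 + \frac{\left(-5 + 2\right)^{2}}{5} = -9 + \frac{\left(-3\right)^{2}}{5} = -9 + \frac{1}{5} \cdot 9 = -9 + \frac{9}{5} = - \frac{36}{5} \approx -7.2$)
$n{\left(D,M \right)} = -3 - \frac{36 M}{5}$ ($n{\left(D,M \right)} = - \frac{36 M}{5} - 3 = -3 - \frac{36 M}{5}$)
$-3579 + n{\left(57,20 \right)} = -3579 - 147 = -3726$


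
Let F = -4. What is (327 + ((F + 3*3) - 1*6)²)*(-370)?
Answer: -121360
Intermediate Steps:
(327 + ((F + 3*3) - 1*6)²)*(-370) = (327 + ((-4 + 3*3) - 1*6)²)*(-370) = (327 + ((-4 + 9) - 6)²)*(-370) = (327 + (5 - 6)²)*(-370) = (327 + (-1)²)*(-370) = (327 + 1)*(-370) = 328*(-370) = -121360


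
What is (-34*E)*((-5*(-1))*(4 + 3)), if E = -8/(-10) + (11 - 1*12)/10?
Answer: -833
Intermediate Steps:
E = 7/10 (E = -8*(-1/10) + (11 - 12)*(1/10) = 4/5 - 1*1/10 = 4/5 - 1/10 = 7/10 ≈ 0.70000)
(-34*E)*((-5*(-1))*(4 + 3)) = (-34*7/10)*((-5*(-1))*(4 + 3)) = -119*7 = -119/5*35 = -833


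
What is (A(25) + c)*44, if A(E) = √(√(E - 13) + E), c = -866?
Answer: -38104 + 44*√(25 + 2*√3) ≈ -37869.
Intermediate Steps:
A(E) = √(E + √(-13 + E)) (A(E) = √(√(-13 + E) + E) = √(E + √(-13 + E)))
(A(25) + c)*44 = (√(25 + √(-13 + 25)) - 866)*44 = (√(25 + √12) - 866)*44 = (√(25 + 2*√3) - 866)*44 = (-866 + √(25 + 2*√3))*44 = -38104 + 44*√(25 + 2*√3)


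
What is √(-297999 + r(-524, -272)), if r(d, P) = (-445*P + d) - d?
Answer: I*√176959 ≈ 420.67*I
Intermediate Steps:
r(d, P) = -445*P (r(d, P) = (d - 445*P) - d = -445*P)
√(-297999 + r(-524, -272)) = √(-297999 - 445*(-272)) = √(-297999 + 121040) = √(-176959) = I*√176959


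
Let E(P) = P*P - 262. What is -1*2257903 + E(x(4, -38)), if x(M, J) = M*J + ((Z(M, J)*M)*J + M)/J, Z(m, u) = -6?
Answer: -804001849/361 ≈ -2.2272e+6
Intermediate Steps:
x(M, J) = J*M + (M - 6*J*M)/J (x(M, J) = M*J + ((-6*M)*J + M)/J = J*M + (-6*J*M + M)/J = J*M + (M - 6*J*M)/J)
E(P) = -262 + P**2 (E(P) = P**2 - 262 = -262 + P**2)
-1*2257903 + E(x(4, -38)) = -1*2257903 + (-262 + (4*(1 - 38*(-6 - 38))/(-38))**2) = -2257903 + (-262 + (4*(-1/38)*(1 - 38*(-44)))**2) = -2257903 + (-262 + (4*(-1/38)*(1 + 1672))**2) = -2257903 + (-262 + (4*(-1/38)*1673)**2) = -2257903 + (-262 + (-3346/19)**2) = -2257903 + (-262 + 11195716/361) = -2257903 + 11101134/361 = -804001849/361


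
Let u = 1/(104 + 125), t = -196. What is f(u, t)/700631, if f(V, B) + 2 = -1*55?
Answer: -57/700631 ≈ -8.1355e-5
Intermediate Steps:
u = 1/229 ≈ 0.0043668
f(V, B) = -57 (f(V, B) = -2 - 1*55 = -2 - 55 = -57)
f(u, t)/700631 = -57/700631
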